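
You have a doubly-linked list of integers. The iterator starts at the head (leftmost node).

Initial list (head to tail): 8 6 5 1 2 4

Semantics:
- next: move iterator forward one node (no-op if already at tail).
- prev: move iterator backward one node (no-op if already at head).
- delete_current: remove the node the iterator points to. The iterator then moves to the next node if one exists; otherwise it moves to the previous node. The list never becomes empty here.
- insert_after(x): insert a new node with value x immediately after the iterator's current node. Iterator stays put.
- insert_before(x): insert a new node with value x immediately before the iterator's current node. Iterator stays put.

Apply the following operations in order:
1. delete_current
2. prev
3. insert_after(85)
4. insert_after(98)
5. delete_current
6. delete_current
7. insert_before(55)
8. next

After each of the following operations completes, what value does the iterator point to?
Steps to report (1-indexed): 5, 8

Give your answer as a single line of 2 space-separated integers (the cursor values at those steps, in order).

After 1 (delete_current): list=[6, 5, 1, 2, 4] cursor@6
After 2 (prev): list=[6, 5, 1, 2, 4] cursor@6
After 3 (insert_after(85)): list=[6, 85, 5, 1, 2, 4] cursor@6
After 4 (insert_after(98)): list=[6, 98, 85, 5, 1, 2, 4] cursor@6
After 5 (delete_current): list=[98, 85, 5, 1, 2, 4] cursor@98
After 6 (delete_current): list=[85, 5, 1, 2, 4] cursor@85
After 7 (insert_before(55)): list=[55, 85, 5, 1, 2, 4] cursor@85
After 8 (next): list=[55, 85, 5, 1, 2, 4] cursor@5

Answer: 98 5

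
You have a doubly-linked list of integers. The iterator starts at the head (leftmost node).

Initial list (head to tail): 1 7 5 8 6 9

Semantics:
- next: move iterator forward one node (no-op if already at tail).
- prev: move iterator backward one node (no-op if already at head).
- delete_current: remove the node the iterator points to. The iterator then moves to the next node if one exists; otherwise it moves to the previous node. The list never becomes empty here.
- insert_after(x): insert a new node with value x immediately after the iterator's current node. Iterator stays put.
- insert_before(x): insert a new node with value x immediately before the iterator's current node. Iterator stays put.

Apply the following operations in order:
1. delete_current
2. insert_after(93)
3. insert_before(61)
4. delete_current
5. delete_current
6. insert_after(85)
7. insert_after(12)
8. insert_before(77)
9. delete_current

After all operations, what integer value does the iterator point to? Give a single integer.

Answer: 12

Derivation:
After 1 (delete_current): list=[7, 5, 8, 6, 9] cursor@7
After 2 (insert_after(93)): list=[7, 93, 5, 8, 6, 9] cursor@7
After 3 (insert_before(61)): list=[61, 7, 93, 5, 8, 6, 9] cursor@7
After 4 (delete_current): list=[61, 93, 5, 8, 6, 9] cursor@93
After 5 (delete_current): list=[61, 5, 8, 6, 9] cursor@5
After 6 (insert_after(85)): list=[61, 5, 85, 8, 6, 9] cursor@5
After 7 (insert_after(12)): list=[61, 5, 12, 85, 8, 6, 9] cursor@5
After 8 (insert_before(77)): list=[61, 77, 5, 12, 85, 8, 6, 9] cursor@5
After 9 (delete_current): list=[61, 77, 12, 85, 8, 6, 9] cursor@12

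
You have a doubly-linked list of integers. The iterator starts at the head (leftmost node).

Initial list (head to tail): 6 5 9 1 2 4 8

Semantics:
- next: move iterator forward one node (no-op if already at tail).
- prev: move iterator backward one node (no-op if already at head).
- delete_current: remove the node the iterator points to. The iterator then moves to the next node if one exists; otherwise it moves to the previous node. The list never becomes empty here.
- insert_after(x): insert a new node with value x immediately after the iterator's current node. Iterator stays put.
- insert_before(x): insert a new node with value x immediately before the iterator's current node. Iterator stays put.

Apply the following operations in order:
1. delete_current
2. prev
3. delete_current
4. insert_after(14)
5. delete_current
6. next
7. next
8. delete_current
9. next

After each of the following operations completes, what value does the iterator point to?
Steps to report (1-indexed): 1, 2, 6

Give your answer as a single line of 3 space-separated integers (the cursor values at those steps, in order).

After 1 (delete_current): list=[5, 9, 1, 2, 4, 8] cursor@5
After 2 (prev): list=[5, 9, 1, 2, 4, 8] cursor@5
After 3 (delete_current): list=[9, 1, 2, 4, 8] cursor@9
After 4 (insert_after(14)): list=[9, 14, 1, 2, 4, 8] cursor@9
After 5 (delete_current): list=[14, 1, 2, 4, 8] cursor@14
After 6 (next): list=[14, 1, 2, 4, 8] cursor@1
After 7 (next): list=[14, 1, 2, 4, 8] cursor@2
After 8 (delete_current): list=[14, 1, 4, 8] cursor@4
After 9 (next): list=[14, 1, 4, 8] cursor@8

Answer: 5 5 1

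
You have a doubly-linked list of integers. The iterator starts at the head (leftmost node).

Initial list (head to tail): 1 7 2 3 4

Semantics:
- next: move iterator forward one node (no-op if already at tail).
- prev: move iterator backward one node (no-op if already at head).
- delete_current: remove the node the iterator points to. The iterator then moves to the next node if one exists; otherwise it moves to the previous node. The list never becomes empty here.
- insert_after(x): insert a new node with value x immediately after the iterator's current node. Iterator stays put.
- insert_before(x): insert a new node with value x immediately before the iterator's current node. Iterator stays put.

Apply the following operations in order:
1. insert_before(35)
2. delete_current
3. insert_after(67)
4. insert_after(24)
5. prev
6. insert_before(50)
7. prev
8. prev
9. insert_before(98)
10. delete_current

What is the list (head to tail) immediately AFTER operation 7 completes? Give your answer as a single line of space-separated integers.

Answer: 50 35 7 24 67 2 3 4

Derivation:
After 1 (insert_before(35)): list=[35, 1, 7, 2, 3, 4] cursor@1
After 2 (delete_current): list=[35, 7, 2, 3, 4] cursor@7
After 3 (insert_after(67)): list=[35, 7, 67, 2, 3, 4] cursor@7
After 4 (insert_after(24)): list=[35, 7, 24, 67, 2, 3, 4] cursor@7
After 5 (prev): list=[35, 7, 24, 67, 2, 3, 4] cursor@35
After 6 (insert_before(50)): list=[50, 35, 7, 24, 67, 2, 3, 4] cursor@35
After 7 (prev): list=[50, 35, 7, 24, 67, 2, 3, 4] cursor@50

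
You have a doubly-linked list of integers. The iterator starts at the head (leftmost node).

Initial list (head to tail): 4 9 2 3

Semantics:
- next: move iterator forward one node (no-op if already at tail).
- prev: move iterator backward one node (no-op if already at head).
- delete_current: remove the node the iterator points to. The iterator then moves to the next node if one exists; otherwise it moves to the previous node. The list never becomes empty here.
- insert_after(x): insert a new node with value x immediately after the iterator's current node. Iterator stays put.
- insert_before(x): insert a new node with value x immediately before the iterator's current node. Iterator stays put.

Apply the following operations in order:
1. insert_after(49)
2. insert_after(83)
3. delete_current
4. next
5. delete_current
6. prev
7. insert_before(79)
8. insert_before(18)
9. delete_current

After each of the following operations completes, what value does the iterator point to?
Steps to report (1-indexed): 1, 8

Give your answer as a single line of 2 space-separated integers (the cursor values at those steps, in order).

After 1 (insert_after(49)): list=[4, 49, 9, 2, 3] cursor@4
After 2 (insert_after(83)): list=[4, 83, 49, 9, 2, 3] cursor@4
After 3 (delete_current): list=[83, 49, 9, 2, 3] cursor@83
After 4 (next): list=[83, 49, 9, 2, 3] cursor@49
After 5 (delete_current): list=[83, 9, 2, 3] cursor@9
After 6 (prev): list=[83, 9, 2, 3] cursor@83
After 7 (insert_before(79)): list=[79, 83, 9, 2, 3] cursor@83
After 8 (insert_before(18)): list=[79, 18, 83, 9, 2, 3] cursor@83
After 9 (delete_current): list=[79, 18, 9, 2, 3] cursor@9

Answer: 4 83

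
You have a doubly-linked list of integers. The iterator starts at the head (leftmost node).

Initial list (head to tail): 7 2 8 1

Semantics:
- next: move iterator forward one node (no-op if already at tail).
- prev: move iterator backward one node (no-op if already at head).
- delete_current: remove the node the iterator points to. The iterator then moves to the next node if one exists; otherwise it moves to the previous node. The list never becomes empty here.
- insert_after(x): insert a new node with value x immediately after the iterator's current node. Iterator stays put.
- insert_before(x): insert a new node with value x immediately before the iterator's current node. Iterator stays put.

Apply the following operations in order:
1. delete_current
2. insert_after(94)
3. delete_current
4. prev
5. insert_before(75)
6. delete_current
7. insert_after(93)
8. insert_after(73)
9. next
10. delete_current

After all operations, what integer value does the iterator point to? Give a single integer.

After 1 (delete_current): list=[2, 8, 1] cursor@2
After 2 (insert_after(94)): list=[2, 94, 8, 1] cursor@2
After 3 (delete_current): list=[94, 8, 1] cursor@94
After 4 (prev): list=[94, 8, 1] cursor@94
After 5 (insert_before(75)): list=[75, 94, 8, 1] cursor@94
After 6 (delete_current): list=[75, 8, 1] cursor@8
After 7 (insert_after(93)): list=[75, 8, 93, 1] cursor@8
After 8 (insert_after(73)): list=[75, 8, 73, 93, 1] cursor@8
After 9 (next): list=[75, 8, 73, 93, 1] cursor@73
After 10 (delete_current): list=[75, 8, 93, 1] cursor@93

Answer: 93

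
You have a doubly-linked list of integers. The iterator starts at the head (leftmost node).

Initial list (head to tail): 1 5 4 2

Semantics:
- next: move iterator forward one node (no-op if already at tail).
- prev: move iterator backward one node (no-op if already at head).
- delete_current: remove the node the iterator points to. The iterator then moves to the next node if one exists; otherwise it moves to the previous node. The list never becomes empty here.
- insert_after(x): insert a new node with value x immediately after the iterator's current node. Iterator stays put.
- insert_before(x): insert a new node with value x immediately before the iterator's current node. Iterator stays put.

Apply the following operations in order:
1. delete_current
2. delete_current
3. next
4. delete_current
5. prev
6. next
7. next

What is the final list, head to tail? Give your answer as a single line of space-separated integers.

After 1 (delete_current): list=[5, 4, 2] cursor@5
After 2 (delete_current): list=[4, 2] cursor@4
After 3 (next): list=[4, 2] cursor@2
After 4 (delete_current): list=[4] cursor@4
After 5 (prev): list=[4] cursor@4
After 6 (next): list=[4] cursor@4
After 7 (next): list=[4] cursor@4

Answer: 4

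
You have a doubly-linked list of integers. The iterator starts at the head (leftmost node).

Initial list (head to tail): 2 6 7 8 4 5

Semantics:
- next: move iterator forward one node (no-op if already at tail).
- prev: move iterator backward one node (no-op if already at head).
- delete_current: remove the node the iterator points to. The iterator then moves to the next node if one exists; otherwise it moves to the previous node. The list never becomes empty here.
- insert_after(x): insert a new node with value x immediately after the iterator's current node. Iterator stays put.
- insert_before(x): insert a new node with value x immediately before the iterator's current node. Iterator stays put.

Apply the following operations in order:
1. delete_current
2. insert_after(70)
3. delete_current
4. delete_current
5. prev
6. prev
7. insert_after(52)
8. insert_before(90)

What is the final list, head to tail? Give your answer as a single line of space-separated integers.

Answer: 90 7 52 8 4 5

Derivation:
After 1 (delete_current): list=[6, 7, 8, 4, 5] cursor@6
After 2 (insert_after(70)): list=[6, 70, 7, 8, 4, 5] cursor@6
After 3 (delete_current): list=[70, 7, 8, 4, 5] cursor@70
After 4 (delete_current): list=[7, 8, 4, 5] cursor@7
After 5 (prev): list=[7, 8, 4, 5] cursor@7
After 6 (prev): list=[7, 8, 4, 5] cursor@7
After 7 (insert_after(52)): list=[7, 52, 8, 4, 5] cursor@7
After 8 (insert_before(90)): list=[90, 7, 52, 8, 4, 5] cursor@7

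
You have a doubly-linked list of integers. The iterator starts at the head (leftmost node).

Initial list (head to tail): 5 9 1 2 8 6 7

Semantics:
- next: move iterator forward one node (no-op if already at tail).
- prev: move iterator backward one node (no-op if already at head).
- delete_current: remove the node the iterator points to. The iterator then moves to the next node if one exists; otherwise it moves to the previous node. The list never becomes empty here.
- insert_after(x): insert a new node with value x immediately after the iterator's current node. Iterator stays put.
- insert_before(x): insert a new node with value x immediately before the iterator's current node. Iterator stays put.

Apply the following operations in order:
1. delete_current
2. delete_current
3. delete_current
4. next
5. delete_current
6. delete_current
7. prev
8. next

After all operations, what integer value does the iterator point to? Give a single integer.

After 1 (delete_current): list=[9, 1, 2, 8, 6, 7] cursor@9
After 2 (delete_current): list=[1, 2, 8, 6, 7] cursor@1
After 3 (delete_current): list=[2, 8, 6, 7] cursor@2
After 4 (next): list=[2, 8, 6, 7] cursor@8
After 5 (delete_current): list=[2, 6, 7] cursor@6
After 6 (delete_current): list=[2, 7] cursor@7
After 7 (prev): list=[2, 7] cursor@2
After 8 (next): list=[2, 7] cursor@7

Answer: 7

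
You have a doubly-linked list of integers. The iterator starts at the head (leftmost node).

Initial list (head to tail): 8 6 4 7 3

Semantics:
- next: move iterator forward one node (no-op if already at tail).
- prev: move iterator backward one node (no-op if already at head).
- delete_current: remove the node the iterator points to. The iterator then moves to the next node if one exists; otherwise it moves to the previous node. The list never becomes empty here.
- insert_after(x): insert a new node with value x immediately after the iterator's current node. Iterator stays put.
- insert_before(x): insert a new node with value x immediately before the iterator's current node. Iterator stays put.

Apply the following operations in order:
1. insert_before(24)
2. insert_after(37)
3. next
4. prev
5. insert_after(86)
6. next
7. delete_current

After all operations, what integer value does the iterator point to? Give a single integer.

Answer: 37

Derivation:
After 1 (insert_before(24)): list=[24, 8, 6, 4, 7, 3] cursor@8
After 2 (insert_after(37)): list=[24, 8, 37, 6, 4, 7, 3] cursor@8
After 3 (next): list=[24, 8, 37, 6, 4, 7, 3] cursor@37
After 4 (prev): list=[24, 8, 37, 6, 4, 7, 3] cursor@8
After 5 (insert_after(86)): list=[24, 8, 86, 37, 6, 4, 7, 3] cursor@8
After 6 (next): list=[24, 8, 86, 37, 6, 4, 7, 3] cursor@86
After 7 (delete_current): list=[24, 8, 37, 6, 4, 7, 3] cursor@37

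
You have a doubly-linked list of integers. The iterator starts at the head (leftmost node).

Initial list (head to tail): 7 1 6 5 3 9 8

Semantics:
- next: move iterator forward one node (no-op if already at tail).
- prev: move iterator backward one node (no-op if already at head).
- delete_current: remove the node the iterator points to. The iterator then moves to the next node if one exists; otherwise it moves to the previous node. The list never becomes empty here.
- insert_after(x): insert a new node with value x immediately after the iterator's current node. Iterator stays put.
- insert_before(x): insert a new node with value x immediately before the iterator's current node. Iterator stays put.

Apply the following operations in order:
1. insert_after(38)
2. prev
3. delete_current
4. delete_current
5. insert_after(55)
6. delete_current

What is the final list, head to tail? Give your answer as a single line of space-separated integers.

After 1 (insert_after(38)): list=[7, 38, 1, 6, 5, 3, 9, 8] cursor@7
After 2 (prev): list=[7, 38, 1, 6, 5, 3, 9, 8] cursor@7
After 3 (delete_current): list=[38, 1, 6, 5, 3, 9, 8] cursor@38
After 4 (delete_current): list=[1, 6, 5, 3, 9, 8] cursor@1
After 5 (insert_after(55)): list=[1, 55, 6, 5, 3, 9, 8] cursor@1
After 6 (delete_current): list=[55, 6, 5, 3, 9, 8] cursor@55

Answer: 55 6 5 3 9 8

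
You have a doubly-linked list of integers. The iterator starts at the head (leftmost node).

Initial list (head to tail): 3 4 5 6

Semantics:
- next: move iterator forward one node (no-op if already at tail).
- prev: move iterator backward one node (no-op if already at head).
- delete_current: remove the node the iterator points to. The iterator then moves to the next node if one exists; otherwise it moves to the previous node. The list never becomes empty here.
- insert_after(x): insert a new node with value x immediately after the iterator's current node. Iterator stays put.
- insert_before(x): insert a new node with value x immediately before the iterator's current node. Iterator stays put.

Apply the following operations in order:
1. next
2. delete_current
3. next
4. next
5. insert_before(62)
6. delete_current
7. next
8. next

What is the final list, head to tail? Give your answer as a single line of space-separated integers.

Answer: 3 5 62

Derivation:
After 1 (next): list=[3, 4, 5, 6] cursor@4
After 2 (delete_current): list=[3, 5, 6] cursor@5
After 3 (next): list=[3, 5, 6] cursor@6
After 4 (next): list=[3, 5, 6] cursor@6
After 5 (insert_before(62)): list=[3, 5, 62, 6] cursor@6
After 6 (delete_current): list=[3, 5, 62] cursor@62
After 7 (next): list=[3, 5, 62] cursor@62
After 8 (next): list=[3, 5, 62] cursor@62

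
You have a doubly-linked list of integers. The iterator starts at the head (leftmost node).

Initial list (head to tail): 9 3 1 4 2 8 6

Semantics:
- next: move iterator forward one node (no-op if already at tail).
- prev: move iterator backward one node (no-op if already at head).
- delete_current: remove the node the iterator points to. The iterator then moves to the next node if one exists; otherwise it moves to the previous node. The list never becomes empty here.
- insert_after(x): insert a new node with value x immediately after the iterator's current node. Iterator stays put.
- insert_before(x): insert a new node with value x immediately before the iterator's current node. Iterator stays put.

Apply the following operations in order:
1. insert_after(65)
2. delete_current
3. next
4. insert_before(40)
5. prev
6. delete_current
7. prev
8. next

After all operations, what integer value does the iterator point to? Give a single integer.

Answer: 3

Derivation:
After 1 (insert_after(65)): list=[9, 65, 3, 1, 4, 2, 8, 6] cursor@9
After 2 (delete_current): list=[65, 3, 1, 4, 2, 8, 6] cursor@65
After 3 (next): list=[65, 3, 1, 4, 2, 8, 6] cursor@3
After 4 (insert_before(40)): list=[65, 40, 3, 1, 4, 2, 8, 6] cursor@3
After 5 (prev): list=[65, 40, 3, 1, 4, 2, 8, 6] cursor@40
After 6 (delete_current): list=[65, 3, 1, 4, 2, 8, 6] cursor@3
After 7 (prev): list=[65, 3, 1, 4, 2, 8, 6] cursor@65
After 8 (next): list=[65, 3, 1, 4, 2, 8, 6] cursor@3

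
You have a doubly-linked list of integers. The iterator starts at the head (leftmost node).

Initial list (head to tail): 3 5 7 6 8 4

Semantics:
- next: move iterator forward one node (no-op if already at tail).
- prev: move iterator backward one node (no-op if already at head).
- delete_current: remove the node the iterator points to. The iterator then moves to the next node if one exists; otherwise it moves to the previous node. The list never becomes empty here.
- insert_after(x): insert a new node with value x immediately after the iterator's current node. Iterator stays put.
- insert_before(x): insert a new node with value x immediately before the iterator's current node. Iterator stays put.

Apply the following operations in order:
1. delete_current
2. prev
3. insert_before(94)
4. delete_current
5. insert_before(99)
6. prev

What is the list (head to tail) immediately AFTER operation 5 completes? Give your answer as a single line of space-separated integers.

Answer: 94 99 7 6 8 4

Derivation:
After 1 (delete_current): list=[5, 7, 6, 8, 4] cursor@5
After 2 (prev): list=[5, 7, 6, 8, 4] cursor@5
After 3 (insert_before(94)): list=[94, 5, 7, 6, 8, 4] cursor@5
After 4 (delete_current): list=[94, 7, 6, 8, 4] cursor@7
After 5 (insert_before(99)): list=[94, 99, 7, 6, 8, 4] cursor@7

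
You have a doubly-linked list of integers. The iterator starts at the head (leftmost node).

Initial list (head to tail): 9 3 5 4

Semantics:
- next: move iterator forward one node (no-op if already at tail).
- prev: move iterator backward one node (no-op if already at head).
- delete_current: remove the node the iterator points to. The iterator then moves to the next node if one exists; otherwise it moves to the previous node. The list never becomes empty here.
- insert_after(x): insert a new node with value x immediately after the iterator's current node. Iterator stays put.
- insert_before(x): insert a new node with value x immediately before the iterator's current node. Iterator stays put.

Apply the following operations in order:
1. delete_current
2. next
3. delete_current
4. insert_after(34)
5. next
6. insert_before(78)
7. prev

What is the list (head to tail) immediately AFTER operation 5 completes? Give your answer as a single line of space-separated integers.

Answer: 3 4 34

Derivation:
After 1 (delete_current): list=[3, 5, 4] cursor@3
After 2 (next): list=[3, 5, 4] cursor@5
After 3 (delete_current): list=[3, 4] cursor@4
After 4 (insert_after(34)): list=[3, 4, 34] cursor@4
After 5 (next): list=[3, 4, 34] cursor@34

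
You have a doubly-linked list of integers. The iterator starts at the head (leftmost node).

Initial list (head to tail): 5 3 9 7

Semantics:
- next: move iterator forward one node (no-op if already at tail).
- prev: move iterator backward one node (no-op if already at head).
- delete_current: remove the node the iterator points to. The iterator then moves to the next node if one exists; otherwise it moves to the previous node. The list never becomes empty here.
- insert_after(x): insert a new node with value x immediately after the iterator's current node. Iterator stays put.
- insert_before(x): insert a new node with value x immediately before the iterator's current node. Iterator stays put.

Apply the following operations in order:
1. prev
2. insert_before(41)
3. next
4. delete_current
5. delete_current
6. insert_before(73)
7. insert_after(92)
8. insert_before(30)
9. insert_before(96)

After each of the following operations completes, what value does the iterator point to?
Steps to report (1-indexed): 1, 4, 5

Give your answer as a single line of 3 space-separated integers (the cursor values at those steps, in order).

After 1 (prev): list=[5, 3, 9, 7] cursor@5
After 2 (insert_before(41)): list=[41, 5, 3, 9, 7] cursor@5
After 3 (next): list=[41, 5, 3, 9, 7] cursor@3
After 4 (delete_current): list=[41, 5, 9, 7] cursor@9
After 5 (delete_current): list=[41, 5, 7] cursor@7
After 6 (insert_before(73)): list=[41, 5, 73, 7] cursor@7
After 7 (insert_after(92)): list=[41, 5, 73, 7, 92] cursor@7
After 8 (insert_before(30)): list=[41, 5, 73, 30, 7, 92] cursor@7
After 9 (insert_before(96)): list=[41, 5, 73, 30, 96, 7, 92] cursor@7

Answer: 5 9 7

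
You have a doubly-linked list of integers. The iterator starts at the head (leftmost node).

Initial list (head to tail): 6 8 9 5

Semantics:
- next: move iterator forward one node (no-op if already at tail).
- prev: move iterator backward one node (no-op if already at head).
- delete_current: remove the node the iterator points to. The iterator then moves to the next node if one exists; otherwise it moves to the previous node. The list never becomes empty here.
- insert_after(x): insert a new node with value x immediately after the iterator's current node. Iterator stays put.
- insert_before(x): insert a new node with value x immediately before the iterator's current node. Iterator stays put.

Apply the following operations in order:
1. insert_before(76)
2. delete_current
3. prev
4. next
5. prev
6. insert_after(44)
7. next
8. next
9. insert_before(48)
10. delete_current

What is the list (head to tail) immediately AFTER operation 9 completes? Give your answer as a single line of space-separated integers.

Answer: 76 44 48 8 9 5

Derivation:
After 1 (insert_before(76)): list=[76, 6, 8, 9, 5] cursor@6
After 2 (delete_current): list=[76, 8, 9, 5] cursor@8
After 3 (prev): list=[76, 8, 9, 5] cursor@76
After 4 (next): list=[76, 8, 9, 5] cursor@8
After 5 (prev): list=[76, 8, 9, 5] cursor@76
After 6 (insert_after(44)): list=[76, 44, 8, 9, 5] cursor@76
After 7 (next): list=[76, 44, 8, 9, 5] cursor@44
After 8 (next): list=[76, 44, 8, 9, 5] cursor@8
After 9 (insert_before(48)): list=[76, 44, 48, 8, 9, 5] cursor@8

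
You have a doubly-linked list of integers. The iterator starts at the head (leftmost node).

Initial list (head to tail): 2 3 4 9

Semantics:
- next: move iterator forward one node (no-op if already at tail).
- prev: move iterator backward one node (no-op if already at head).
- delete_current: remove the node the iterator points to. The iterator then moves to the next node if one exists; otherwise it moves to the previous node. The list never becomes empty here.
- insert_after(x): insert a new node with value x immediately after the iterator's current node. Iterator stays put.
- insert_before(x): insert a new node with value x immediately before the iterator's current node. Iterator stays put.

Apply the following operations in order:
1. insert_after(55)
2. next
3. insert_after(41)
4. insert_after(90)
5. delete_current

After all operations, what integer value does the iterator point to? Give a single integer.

Answer: 90

Derivation:
After 1 (insert_after(55)): list=[2, 55, 3, 4, 9] cursor@2
After 2 (next): list=[2, 55, 3, 4, 9] cursor@55
After 3 (insert_after(41)): list=[2, 55, 41, 3, 4, 9] cursor@55
After 4 (insert_after(90)): list=[2, 55, 90, 41, 3, 4, 9] cursor@55
After 5 (delete_current): list=[2, 90, 41, 3, 4, 9] cursor@90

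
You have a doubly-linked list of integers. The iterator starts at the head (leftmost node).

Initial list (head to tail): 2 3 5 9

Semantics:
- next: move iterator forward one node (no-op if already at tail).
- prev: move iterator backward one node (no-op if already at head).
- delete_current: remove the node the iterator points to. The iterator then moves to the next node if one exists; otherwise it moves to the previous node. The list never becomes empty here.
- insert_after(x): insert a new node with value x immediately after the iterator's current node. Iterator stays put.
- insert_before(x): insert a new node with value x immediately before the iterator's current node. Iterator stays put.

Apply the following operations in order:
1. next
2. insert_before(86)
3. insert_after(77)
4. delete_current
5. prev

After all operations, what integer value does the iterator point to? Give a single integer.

After 1 (next): list=[2, 3, 5, 9] cursor@3
After 2 (insert_before(86)): list=[2, 86, 3, 5, 9] cursor@3
After 3 (insert_after(77)): list=[2, 86, 3, 77, 5, 9] cursor@3
After 4 (delete_current): list=[2, 86, 77, 5, 9] cursor@77
After 5 (prev): list=[2, 86, 77, 5, 9] cursor@86

Answer: 86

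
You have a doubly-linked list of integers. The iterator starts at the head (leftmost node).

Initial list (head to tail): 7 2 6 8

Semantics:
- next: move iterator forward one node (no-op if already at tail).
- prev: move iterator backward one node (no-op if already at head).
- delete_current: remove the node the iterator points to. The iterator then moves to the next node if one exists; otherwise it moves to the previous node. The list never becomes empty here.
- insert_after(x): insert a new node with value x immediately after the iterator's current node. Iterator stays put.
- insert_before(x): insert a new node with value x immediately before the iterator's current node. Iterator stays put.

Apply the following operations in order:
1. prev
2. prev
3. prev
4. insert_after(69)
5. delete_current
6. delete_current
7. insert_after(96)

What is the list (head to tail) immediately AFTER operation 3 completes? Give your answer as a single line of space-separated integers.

Answer: 7 2 6 8

Derivation:
After 1 (prev): list=[7, 2, 6, 8] cursor@7
After 2 (prev): list=[7, 2, 6, 8] cursor@7
After 3 (prev): list=[7, 2, 6, 8] cursor@7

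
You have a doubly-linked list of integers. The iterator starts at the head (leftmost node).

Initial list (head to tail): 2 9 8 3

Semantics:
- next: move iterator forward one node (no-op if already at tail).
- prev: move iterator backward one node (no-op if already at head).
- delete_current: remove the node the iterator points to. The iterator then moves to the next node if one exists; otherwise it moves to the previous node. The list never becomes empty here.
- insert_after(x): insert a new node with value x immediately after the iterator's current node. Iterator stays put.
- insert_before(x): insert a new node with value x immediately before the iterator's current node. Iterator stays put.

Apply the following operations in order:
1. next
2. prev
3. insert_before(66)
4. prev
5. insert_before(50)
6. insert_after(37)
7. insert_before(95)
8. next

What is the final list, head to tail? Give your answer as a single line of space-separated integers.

After 1 (next): list=[2, 9, 8, 3] cursor@9
After 2 (prev): list=[2, 9, 8, 3] cursor@2
After 3 (insert_before(66)): list=[66, 2, 9, 8, 3] cursor@2
After 4 (prev): list=[66, 2, 9, 8, 3] cursor@66
After 5 (insert_before(50)): list=[50, 66, 2, 9, 8, 3] cursor@66
After 6 (insert_after(37)): list=[50, 66, 37, 2, 9, 8, 3] cursor@66
After 7 (insert_before(95)): list=[50, 95, 66, 37, 2, 9, 8, 3] cursor@66
After 8 (next): list=[50, 95, 66, 37, 2, 9, 8, 3] cursor@37

Answer: 50 95 66 37 2 9 8 3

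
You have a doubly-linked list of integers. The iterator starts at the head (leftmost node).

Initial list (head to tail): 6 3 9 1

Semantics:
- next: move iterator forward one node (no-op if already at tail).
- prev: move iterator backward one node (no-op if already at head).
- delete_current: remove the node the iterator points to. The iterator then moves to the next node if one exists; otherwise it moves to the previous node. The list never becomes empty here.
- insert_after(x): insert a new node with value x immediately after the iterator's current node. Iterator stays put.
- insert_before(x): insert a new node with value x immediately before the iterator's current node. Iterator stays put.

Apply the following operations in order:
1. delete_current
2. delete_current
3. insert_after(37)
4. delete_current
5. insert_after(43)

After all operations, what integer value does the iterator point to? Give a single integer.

Answer: 37

Derivation:
After 1 (delete_current): list=[3, 9, 1] cursor@3
After 2 (delete_current): list=[9, 1] cursor@9
After 3 (insert_after(37)): list=[9, 37, 1] cursor@9
After 4 (delete_current): list=[37, 1] cursor@37
After 5 (insert_after(43)): list=[37, 43, 1] cursor@37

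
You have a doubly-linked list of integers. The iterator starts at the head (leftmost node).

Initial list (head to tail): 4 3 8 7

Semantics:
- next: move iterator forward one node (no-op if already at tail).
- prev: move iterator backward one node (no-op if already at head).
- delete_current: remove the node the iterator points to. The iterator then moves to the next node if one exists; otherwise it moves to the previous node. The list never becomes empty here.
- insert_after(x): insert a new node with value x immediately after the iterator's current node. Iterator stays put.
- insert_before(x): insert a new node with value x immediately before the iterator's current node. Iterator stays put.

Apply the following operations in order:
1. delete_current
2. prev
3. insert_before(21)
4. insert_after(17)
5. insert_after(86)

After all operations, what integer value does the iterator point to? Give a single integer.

Answer: 3

Derivation:
After 1 (delete_current): list=[3, 8, 7] cursor@3
After 2 (prev): list=[3, 8, 7] cursor@3
After 3 (insert_before(21)): list=[21, 3, 8, 7] cursor@3
After 4 (insert_after(17)): list=[21, 3, 17, 8, 7] cursor@3
After 5 (insert_after(86)): list=[21, 3, 86, 17, 8, 7] cursor@3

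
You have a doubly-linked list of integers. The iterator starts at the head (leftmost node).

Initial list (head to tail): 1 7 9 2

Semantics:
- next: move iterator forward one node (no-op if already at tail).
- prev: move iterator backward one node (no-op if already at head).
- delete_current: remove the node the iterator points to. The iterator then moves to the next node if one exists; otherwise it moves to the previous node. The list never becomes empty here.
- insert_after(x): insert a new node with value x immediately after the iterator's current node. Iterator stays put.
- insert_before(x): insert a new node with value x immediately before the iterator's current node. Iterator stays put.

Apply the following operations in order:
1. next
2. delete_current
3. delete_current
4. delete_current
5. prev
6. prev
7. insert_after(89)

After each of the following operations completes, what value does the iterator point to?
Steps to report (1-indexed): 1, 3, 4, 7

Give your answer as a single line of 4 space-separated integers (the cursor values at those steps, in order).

After 1 (next): list=[1, 7, 9, 2] cursor@7
After 2 (delete_current): list=[1, 9, 2] cursor@9
After 3 (delete_current): list=[1, 2] cursor@2
After 4 (delete_current): list=[1] cursor@1
After 5 (prev): list=[1] cursor@1
After 6 (prev): list=[1] cursor@1
After 7 (insert_after(89)): list=[1, 89] cursor@1

Answer: 7 2 1 1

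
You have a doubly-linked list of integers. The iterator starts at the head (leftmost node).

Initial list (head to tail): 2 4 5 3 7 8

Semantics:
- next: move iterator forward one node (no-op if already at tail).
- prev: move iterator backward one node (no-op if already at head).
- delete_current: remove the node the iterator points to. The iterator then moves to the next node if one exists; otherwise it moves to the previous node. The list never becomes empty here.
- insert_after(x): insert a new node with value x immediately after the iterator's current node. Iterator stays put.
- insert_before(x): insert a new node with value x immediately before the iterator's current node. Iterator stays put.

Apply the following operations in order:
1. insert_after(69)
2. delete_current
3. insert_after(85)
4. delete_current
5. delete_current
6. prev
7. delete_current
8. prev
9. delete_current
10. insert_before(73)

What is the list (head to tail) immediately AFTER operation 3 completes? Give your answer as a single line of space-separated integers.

Answer: 69 85 4 5 3 7 8

Derivation:
After 1 (insert_after(69)): list=[2, 69, 4, 5, 3, 7, 8] cursor@2
After 2 (delete_current): list=[69, 4, 5, 3, 7, 8] cursor@69
After 3 (insert_after(85)): list=[69, 85, 4, 5, 3, 7, 8] cursor@69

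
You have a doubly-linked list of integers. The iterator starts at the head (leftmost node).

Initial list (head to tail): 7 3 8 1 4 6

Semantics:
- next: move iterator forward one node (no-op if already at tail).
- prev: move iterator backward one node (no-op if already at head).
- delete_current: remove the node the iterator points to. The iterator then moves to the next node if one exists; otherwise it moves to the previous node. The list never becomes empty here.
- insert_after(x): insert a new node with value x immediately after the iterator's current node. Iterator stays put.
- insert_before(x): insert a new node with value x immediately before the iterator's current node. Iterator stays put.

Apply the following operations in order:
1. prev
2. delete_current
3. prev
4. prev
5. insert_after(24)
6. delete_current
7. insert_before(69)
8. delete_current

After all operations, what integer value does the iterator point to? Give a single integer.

After 1 (prev): list=[7, 3, 8, 1, 4, 6] cursor@7
After 2 (delete_current): list=[3, 8, 1, 4, 6] cursor@3
After 3 (prev): list=[3, 8, 1, 4, 6] cursor@3
After 4 (prev): list=[3, 8, 1, 4, 6] cursor@3
After 5 (insert_after(24)): list=[3, 24, 8, 1, 4, 6] cursor@3
After 6 (delete_current): list=[24, 8, 1, 4, 6] cursor@24
After 7 (insert_before(69)): list=[69, 24, 8, 1, 4, 6] cursor@24
After 8 (delete_current): list=[69, 8, 1, 4, 6] cursor@8

Answer: 8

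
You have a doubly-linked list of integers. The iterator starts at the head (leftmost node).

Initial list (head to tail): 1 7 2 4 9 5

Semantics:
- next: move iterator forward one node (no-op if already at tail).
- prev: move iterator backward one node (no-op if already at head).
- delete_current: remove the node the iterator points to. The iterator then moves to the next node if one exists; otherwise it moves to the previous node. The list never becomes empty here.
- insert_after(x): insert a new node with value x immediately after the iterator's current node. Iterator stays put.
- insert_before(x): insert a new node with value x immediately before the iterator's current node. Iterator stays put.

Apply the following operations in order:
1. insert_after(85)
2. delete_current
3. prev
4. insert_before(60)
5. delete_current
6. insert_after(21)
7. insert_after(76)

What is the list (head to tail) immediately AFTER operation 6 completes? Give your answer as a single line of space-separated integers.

After 1 (insert_after(85)): list=[1, 85, 7, 2, 4, 9, 5] cursor@1
After 2 (delete_current): list=[85, 7, 2, 4, 9, 5] cursor@85
After 3 (prev): list=[85, 7, 2, 4, 9, 5] cursor@85
After 4 (insert_before(60)): list=[60, 85, 7, 2, 4, 9, 5] cursor@85
After 5 (delete_current): list=[60, 7, 2, 4, 9, 5] cursor@7
After 6 (insert_after(21)): list=[60, 7, 21, 2, 4, 9, 5] cursor@7

Answer: 60 7 21 2 4 9 5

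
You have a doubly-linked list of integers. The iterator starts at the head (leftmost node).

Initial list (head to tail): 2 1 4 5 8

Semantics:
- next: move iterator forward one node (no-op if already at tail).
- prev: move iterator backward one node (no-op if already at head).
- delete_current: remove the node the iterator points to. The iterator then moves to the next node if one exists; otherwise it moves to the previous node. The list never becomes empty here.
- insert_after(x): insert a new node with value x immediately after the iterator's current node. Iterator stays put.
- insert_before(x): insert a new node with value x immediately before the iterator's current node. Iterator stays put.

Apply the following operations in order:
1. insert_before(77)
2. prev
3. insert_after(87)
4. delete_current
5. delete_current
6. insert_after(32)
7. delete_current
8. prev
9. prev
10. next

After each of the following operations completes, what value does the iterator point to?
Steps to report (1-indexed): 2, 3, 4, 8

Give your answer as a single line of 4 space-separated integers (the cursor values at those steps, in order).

Answer: 77 77 87 32

Derivation:
After 1 (insert_before(77)): list=[77, 2, 1, 4, 5, 8] cursor@2
After 2 (prev): list=[77, 2, 1, 4, 5, 8] cursor@77
After 3 (insert_after(87)): list=[77, 87, 2, 1, 4, 5, 8] cursor@77
After 4 (delete_current): list=[87, 2, 1, 4, 5, 8] cursor@87
After 5 (delete_current): list=[2, 1, 4, 5, 8] cursor@2
After 6 (insert_after(32)): list=[2, 32, 1, 4, 5, 8] cursor@2
After 7 (delete_current): list=[32, 1, 4, 5, 8] cursor@32
After 8 (prev): list=[32, 1, 4, 5, 8] cursor@32
After 9 (prev): list=[32, 1, 4, 5, 8] cursor@32
After 10 (next): list=[32, 1, 4, 5, 8] cursor@1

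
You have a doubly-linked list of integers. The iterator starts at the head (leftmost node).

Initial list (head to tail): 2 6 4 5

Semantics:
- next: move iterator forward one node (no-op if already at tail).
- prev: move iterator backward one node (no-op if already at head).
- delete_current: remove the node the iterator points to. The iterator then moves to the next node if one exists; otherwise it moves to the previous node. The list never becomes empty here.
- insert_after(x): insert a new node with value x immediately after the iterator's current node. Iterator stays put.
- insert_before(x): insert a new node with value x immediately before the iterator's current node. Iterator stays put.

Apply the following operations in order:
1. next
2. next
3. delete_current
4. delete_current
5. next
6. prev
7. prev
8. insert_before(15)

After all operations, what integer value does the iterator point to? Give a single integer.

Answer: 2

Derivation:
After 1 (next): list=[2, 6, 4, 5] cursor@6
After 2 (next): list=[2, 6, 4, 5] cursor@4
After 3 (delete_current): list=[2, 6, 5] cursor@5
After 4 (delete_current): list=[2, 6] cursor@6
After 5 (next): list=[2, 6] cursor@6
After 6 (prev): list=[2, 6] cursor@2
After 7 (prev): list=[2, 6] cursor@2
After 8 (insert_before(15)): list=[15, 2, 6] cursor@2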